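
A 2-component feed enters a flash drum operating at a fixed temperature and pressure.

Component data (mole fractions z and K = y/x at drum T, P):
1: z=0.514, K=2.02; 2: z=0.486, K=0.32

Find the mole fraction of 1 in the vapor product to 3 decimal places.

Material balance + equilibrium reduce to Σ zᵢ(Kᵢ−1)/(1+ψ(Kᵢ−1)) = 0.
Check two-phase: ΣzᵢKᵢ = 1.194 > 1 and Σzᵢ/Kᵢ = 1.773 > 1, so g(0) = 0.194 > 0 and g(1) = -0.773 < 0.
Binary case is linear: z₁(K₁−1)(1+ψ(K₂−1)) + z₂(K₂−1)(1+ψ(K₁−1)) = 0
⇒ ψ = [z₁(K₁−1)+z₂(K₂−1)] / [−(K₁−1)(K₂−1)] = 0.1938/0.6936 = 0.279
Compositions from xᵢ = zᵢ/(1+ψ(Kᵢ−1)), yᵢ = Kᵢxᵢ:
  1: x = 0.400, y = 0.808
  2: x = 0.600, y = 0.192

y_1 = 0.808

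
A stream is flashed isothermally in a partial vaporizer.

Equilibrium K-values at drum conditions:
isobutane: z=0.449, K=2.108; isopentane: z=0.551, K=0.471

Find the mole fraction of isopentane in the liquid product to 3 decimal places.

Let ψ = V/F and solve Σ zᵢ(Kᵢ−1)/(1+ψ(Kᵢ−1)) = 0.
Check two-phase: ΣzᵢKᵢ = 1.206 > 1 and Σzᵢ/Kᵢ = 1.383 > 1, so g(0) = 0.206 > 0 and g(1) = -0.383 < 0.
Binary case is linear: z₁(K₁−1)(1+ψ(K₂−1)) + z₂(K₂−1)(1+ψ(K₁−1)) = 0
⇒ ψ = [z₁(K₁−1)+z₂(K₂−1)] / [−(K₁−1)(K₂−1)] = 0.2060/0.5861 = 0.351
Compositions from xᵢ = zᵢ/(1+ψ(Kᵢ−1)), yᵢ = Kᵢxᵢ:
  isobutane: x = 0.323, y = 0.681
  isopentane: x = 0.677, y = 0.319

x_isopentane = 0.677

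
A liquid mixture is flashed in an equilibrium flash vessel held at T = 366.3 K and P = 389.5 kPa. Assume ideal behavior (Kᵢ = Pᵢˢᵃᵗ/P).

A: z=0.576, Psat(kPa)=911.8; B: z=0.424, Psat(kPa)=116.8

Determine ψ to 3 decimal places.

Raoult's law: Kᵢ = Pᵢˢᵃᵗ/P = Pᵢˢᵃᵗ/389.5.
  K_A = 911.8/389.5 = 2.34095, K_B = 116.8/389.5 = 0.29987
Let ψ = V/F and solve Σ zᵢ(Kᵢ−1)/(1+ψ(Kᵢ−1)) = 0.
Feasibility: ΣzᵢKᵢ = 1.476, Σzᵢ/Kᵢ = 1.660 — both > 1, two phases present.
Binary case is linear: z₁(K₁−1)(1+ψ(K₂−1)) + z₂(K₂−1)(1+ψ(K₁−1)) = 0
⇒ ψ = [z₁(K₁−1)+z₂(K₂−1)] / [−(K₁−1)(K₂−1)] = 0.4755/0.9388 = 0.507

ψ = 0.507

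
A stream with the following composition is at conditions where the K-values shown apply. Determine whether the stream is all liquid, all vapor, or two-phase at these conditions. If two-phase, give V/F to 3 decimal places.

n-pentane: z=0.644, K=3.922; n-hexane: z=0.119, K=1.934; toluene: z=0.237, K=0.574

ΣzᵢKᵢ = 2.892; Σzᵢ/Kᵢ = 0.639.
Since Σzᵢ/Kᵢ < 1 the mixture is above its dew point — single vapor phase.

all vapor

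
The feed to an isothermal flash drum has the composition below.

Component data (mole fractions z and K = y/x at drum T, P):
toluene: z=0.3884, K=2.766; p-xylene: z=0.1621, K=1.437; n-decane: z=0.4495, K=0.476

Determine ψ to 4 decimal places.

ψ = 0.6806

Material balance + equilibrium reduce to Σ zᵢ(Kᵢ−1)/(1+ψ(Kᵢ−1)) = 0.
g(0) = ΣzᵢKᵢ − 1 = 0.5212 and g(1) = 1 − Σzᵢ/Kᵢ = -0.1976, so a root lies in (0, 1).
Newton–Raphson from ψ = 0.42:
  ψ = 0.4200: g = 0.15166, g' = -0.6243 → ψ = 0.6629
  ψ = 0.6629: g = 0.01000, g' = -0.5655 → ψ = 0.6806
Converged at ψ = 0.6806.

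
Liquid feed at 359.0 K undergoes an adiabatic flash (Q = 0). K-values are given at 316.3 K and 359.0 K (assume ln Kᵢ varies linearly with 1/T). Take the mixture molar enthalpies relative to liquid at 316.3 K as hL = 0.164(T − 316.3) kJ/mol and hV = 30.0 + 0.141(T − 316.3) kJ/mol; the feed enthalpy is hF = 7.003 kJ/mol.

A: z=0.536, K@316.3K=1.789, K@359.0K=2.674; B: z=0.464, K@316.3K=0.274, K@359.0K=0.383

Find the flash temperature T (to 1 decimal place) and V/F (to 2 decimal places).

Adiabatic flash: solve Rachford–Rice at each trial T, then check hF = ψ·hV(T) + (1−ψ)·hL(T).
  T = 316.3 K: K = (1.789, 0.274), RR gives ψ = 0.150, H_out = 4.506 kJ/mol
  T = 359.0 K: K = (2.674, 0.383), RR gives ψ = 0.592, H_out = 24.168 kJ/mol
  T = 337.6 K: K = (2.214, 0.327), RR gives ψ = 0.415, H_out = 15.728 kJ/mol
  T = 327.0 K: K = (1.998, 0.300), RR gives ψ = 0.301, H_out = 10.721 kJ/mol
  T = 321.6 K: K = (1.891, 0.287), RR gives ψ = 0.231, H_out = 7.779 kJ/mol
  T = 319.0 K: K = (1.841, 0.281), RR gives ψ = 0.193, H_out = 6.229 kJ/mol
  T = 320.3 K: K = (1.866, 0.284), RR gives ψ = 0.213, H_out = 7.017 kJ/mol
Linear interpolation between T = 319.0 (H_out = 6.229) and T = 320.3 (H_out = 7.017) on hF = 7.003 gives T ≈ 320.3 K, at which ψ = 0.21.

T = 320.3 K, V/F = 0.21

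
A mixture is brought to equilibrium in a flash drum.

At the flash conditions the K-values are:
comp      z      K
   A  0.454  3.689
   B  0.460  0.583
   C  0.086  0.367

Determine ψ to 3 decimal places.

ψ = 0.784

Iterate (Newton) starting at ψ = 0.56:
  ψ = 0.560: g = 0.1526, g' = -0.742 → ψ = 0.766
  ψ = 0.766: g = 0.0116, g' = -0.653 → ψ = 0.784
Converged at ψ = 0.784.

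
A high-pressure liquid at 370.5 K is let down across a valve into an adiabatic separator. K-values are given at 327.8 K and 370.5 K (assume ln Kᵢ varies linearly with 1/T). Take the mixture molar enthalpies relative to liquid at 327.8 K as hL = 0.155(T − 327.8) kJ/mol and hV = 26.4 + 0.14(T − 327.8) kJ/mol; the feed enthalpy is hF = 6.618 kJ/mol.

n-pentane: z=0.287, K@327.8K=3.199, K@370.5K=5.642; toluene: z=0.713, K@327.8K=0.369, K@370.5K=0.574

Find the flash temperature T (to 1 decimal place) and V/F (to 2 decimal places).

Adiabatic flash: solve Rachford–Rice at each trial T, then check hF = ψ·hV(T) + (1−ψ)·hL(T).
  T = 327.8 K: K = (3.199, 0.369), RR gives ψ = 0.131, H_out = 3.448 kJ/mol
  T = 370.5 K: K = (5.642, 0.574), RR gives ψ = 0.520, H_out = 20.016 kJ/mol
  T = 349.1 K: K = (4.320, 0.466), RR gives ψ = 0.323, H_out = 11.724 kJ/mol
  T = 338.5 K: K = (3.738, 0.417), RR gives ψ = 0.231, H_out = 7.732 kJ/mol
  T = 333.1 K: K = (3.460, 0.392), RR gives ψ = 0.182, H_out = 5.620 kJ/mol
  T = 335.8 K: K = (3.597, 0.404), RR gives ψ = 0.207, H_out = 6.686 kJ/mol
  T = 334.5 K: K = (3.531, 0.398), RR gives ψ = 0.195, H_out = 6.176 kJ/mol
Linear interpolation between T = 334.5 (H_out = 6.176) and T = 335.8 (H_out = 6.686) on hF = 6.618 gives T ≈ 335.6 K, at which ψ = 0.21.

T = 335.6 K, V/F = 0.21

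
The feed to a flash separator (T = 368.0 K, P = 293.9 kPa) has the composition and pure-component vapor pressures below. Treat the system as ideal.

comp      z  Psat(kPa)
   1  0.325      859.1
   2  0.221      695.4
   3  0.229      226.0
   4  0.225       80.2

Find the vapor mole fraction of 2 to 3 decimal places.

Raoult's law: Kᵢ = Pᵢˢᵃᵗ/P = Pᵢˢᵃᵗ/293.9.
  K_1 = 859.1/293.9 = 2.92310, K_2 = 695.4/293.9 = 2.36611, K_3 = 226.0/293.9 = 0.76897, K_4 = 80.2/293.9 = 0.27288
Iterate (Newton) starting at V/F = 0.5:
  V/F = 0.500: g = 0.1811, g' = -0.767 → V/F = 0.736
  V/F = 0.736: g = -0.0065, g' = -0.877 → V/F = 0.729
Converged at V/F = 0.729.
Compositions from xᵢ = zᵢ/(1+V/F(Kᵢ−1)), yᵢ = Kᵢxᵢ:
  1: x = 0.135, y = 0.396
  2: x = 0.111, y = 0.262
  3: x = 0.275, y = 0.212
  4: x = 0.479, y = 0.131

y_2 = 0.262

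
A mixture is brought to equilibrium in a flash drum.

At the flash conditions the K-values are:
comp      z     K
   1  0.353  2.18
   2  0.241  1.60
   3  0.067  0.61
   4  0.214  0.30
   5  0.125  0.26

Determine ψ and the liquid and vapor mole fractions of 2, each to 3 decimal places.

ψ = 0.445, x_2 = 0.190, y_2 = 0.304

Let ψ = V/F and solve Σ zᵢ(Kᵢ−1)/(1+ψ(Kᵢ−1)) = 0.
g(0) = ΣzᵢKᵢ − 1 = 0.293 and g(1) = 1 − Σzᵢ/Kᵢ = -0.616, so a root lies in (0, 1).
Newton iteration, ψ⁰ = 0.5:
  ψ = 0.500: g = -0.0365, g' = -0.682 → ψ = 0.446
  ψ = 0.446: g = -0.0008, g' = -0.654 → ψ = 0.445
Converged at ψ = 0.445.
Compositions from xᵢ = zᵢ/(1+ψ(Kᵢ−1)), yᵢ = Kᵢxᵢ:
  1: x = 0.231, y = 0.504
  2: x = 0.190, y = 0.304
  3: x = 0.081, y = 0.049
  4: x = 0.311, y = 0.093
  5: x = 0.186, y = 0.048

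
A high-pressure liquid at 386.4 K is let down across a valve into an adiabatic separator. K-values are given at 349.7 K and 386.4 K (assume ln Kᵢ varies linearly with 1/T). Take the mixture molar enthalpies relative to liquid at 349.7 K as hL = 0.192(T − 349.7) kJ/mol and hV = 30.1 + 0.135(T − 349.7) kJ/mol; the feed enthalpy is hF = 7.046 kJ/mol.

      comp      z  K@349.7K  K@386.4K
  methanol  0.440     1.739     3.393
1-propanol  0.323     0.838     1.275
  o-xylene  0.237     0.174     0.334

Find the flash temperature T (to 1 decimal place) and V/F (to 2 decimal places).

T = 350.8 K, V/F = 0.23

Adiabatic flash: solve Rachford–Rice at each trial T, then check hF = ψ·hV(T) + (1−ψ)·hL(T).
  T = 349.7 K: K = (1.739, 0.838, 0.174), RR gives ψ = 0.187, H_out = 5.643 kJ/mol
  T = 386.4 K: K = (3.393, 1.275, 0.334), RR gives ψ = 0.912, H_out = 32.585 kJ/mol
  T = 368.0 K: K = (2.468, 1.044, 0.245), RR gives ψ = 0.641, H_out = 22.125 kJ/mol
  T = 358.9 K: K = (2.083, 0.939, 0.207), RR gives ψ = 0.463, H_out = 15.470 kJ/mol
  T = 354.3 K: K = (1.905, 0.887, 0.190), RR gives ψ = 0.344, H_out = 11.143 kJ/mol
  T = 352.0 K: K = (1.821, 0.863, 0.182), RR gives ψ = 0.272, H_out = 8.579 kJ/mol
Linear interpolation between T = 349.7 (H_out = 5.643) and T = 352.0 (H_out = 8.579) on hF = 7.046 gives T ≈ 350.8 K, at which ψ = 0.23.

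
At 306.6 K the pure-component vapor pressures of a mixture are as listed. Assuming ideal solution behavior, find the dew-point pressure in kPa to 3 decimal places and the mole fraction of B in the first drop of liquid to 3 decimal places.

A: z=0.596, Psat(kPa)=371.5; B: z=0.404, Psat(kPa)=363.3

Pdew = 368.143 kPa, x_B = 0.409

At the dew point ψ → 1, so Σzᵢ/Kᵢ = 1 with Kᵢ = Pᵢˢᵃᵗ/P ⇒ 1/P = Σzᵢ/Pᵢˢᵃᵗ.
1/P = 0.596/371.5 + 0.404/363.3 = 0.002716 ⇒ P = 368.143 kPa
xᵢ = zᵢP/Pᵢˢᵃᵗ ⇒ x_B = 0.404·368.143/363.3 = 0.409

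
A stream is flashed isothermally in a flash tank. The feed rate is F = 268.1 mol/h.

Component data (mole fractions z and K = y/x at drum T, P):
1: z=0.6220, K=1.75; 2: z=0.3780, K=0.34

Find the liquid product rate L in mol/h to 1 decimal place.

L = 150.6 mol/h

Material balance + equilibrium reduce to Σ zᵢ(Kᵢ−1)/(1+ψ(Kᵢ−1)) = 0.
Check two-phase: ΣzᵢKᵢ = 1.2170 > 1 and Σzᵢ/Kᵢ = 1.4672 > 1, so g(0) = 0.2170 > 0 and g(1) = -0.4672 < 0.
Binary case is linear: z₁(K₁−1)(1+ψ(K₂−1)) + z₂(K₂−1)(1+ψ(K₁−1)) = 0
⇒ ψ = [z₁(K₁−1)+z₂(K₂−1)] / [−(K₁−1)(K₂−1)] = 0.21702/0.49500 = 0.4384
Then V = ψ·F = 0.4384·268.1 = 117.5 mol/h and L = F − V = 150.6 mol/h.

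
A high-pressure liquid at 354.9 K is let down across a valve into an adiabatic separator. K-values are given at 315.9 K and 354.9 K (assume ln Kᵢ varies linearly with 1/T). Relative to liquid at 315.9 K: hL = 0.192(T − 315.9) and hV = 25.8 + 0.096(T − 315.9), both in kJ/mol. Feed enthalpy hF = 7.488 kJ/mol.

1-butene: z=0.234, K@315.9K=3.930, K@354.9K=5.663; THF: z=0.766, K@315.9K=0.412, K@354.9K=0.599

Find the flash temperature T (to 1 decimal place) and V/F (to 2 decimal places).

T = 327.5 K, V/F = 0.21

Adiabatic flash: solve Rachford–Rice at each trial T, then check hF = ψ·hV(T) + (1−ψ)·hL(T).
  T = 315.9 K: K = (3.930, 0.412), RR gives ψ = 0.137, H_out = 3.522 kJ/mol
  T = 354.9 K: K = (5.663, 0.599), RR gives ψ = 0.419, H_out = 16.735 kJ/mol
  T = 335.4 K: K = (4.768, 0.502), RR gives ψ = 0.267, H_out = 10.128 kJ/mol
  T = 325.6 K: K = (4.339, 0.456), RR gives ψ = 0.201, H_out = 6.855 kJ/mol
  T = 330.5 K: K = (4.552, 0.479), RR gives ψ = 0.233, H_out = 8.497 kJ/mol
  T = 328.1 K: K = (4.447, 0.468), RR gives ψ = 0.217, H_out = 7.695 kJ/mol
  T = 326.9 K: K = (4.395, 0.462), RR gives ψ = 0.209, H_out = 7.292 kJ/mol
Linear interpolation between T = 326.9 (H_out = 7.292) and T = 328.1 (H_out = 7.695) on hF = 7.488 gives T ≈ 327.5 K, at which ψ = 0.21.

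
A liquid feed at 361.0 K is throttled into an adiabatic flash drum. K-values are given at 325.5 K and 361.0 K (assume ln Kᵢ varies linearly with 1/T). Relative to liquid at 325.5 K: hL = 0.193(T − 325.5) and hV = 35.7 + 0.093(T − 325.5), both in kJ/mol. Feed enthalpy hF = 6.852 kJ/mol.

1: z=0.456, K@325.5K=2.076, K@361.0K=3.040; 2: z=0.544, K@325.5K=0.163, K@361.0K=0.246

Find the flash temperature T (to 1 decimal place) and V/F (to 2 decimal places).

T = 334.9 K, V/F = 0.14

Adiabatic flash: solve Rachford–Rice at each trial T, then check hF = ψ·hV(T) + (1−ψ)·hL(T).
  T = 325.5 K: K = (2.076, 0.163), RR gives ψ = 0.039, H_out = 1.400 kJ/mol
  T = 361.0 K: K = (3.040, 0.246), RR gives ψ = 0.338, H_out = 17.722 kJ/mol
  T = 343.2 K: K = (2.536, 0.202), RR gives ψ = 0.217, H_out = 10.792 kJ/mol
  T = 334.4 K: K = (2.302, 0.182), RR gives ψ = 0.140, H_out = 6.581 kJ/mol
  T = 338.8 K: K = (2.417, 0.192), RR gives ψ = 0.181, H_out = 8.775 kJ/mol
  T = 336.6 K: K = (2.359, 0.187), RR gives ψ = 0.161, H_out = 7.703 kJ/mol
Linear interpolation between T = 334.4 (H_out = 6.581) and T = 336.6 (H_out = 7.703) on hF = 6.852 gives T ≈ 334.9 K, at which ψ = 0.14.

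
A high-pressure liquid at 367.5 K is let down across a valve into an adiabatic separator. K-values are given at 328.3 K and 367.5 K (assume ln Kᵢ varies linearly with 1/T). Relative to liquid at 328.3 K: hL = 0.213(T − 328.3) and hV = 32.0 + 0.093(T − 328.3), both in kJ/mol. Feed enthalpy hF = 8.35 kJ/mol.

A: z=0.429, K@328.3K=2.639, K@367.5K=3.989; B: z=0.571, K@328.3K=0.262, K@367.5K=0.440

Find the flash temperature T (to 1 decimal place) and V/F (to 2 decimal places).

Adiabatic flash: solve Rachford–Rice at each trial T, then check hF = ψ·hV(T) + (1−ψ)·hL(T).
  T = 328.3 K: K = (2.639, 0.262), RR gives ψ = 0.233, H_out = 7.453 kJ/mol
  T = 367.5 K: K = (3.989, 0.440), RR gives ψ = 0.575, H_out = 24.046 kJ/mol
  T = 347.9 K: K = (3.283, 0.345), RR gives ψ = 0.404, H_out = 16.162 kJ/mol
  T = 338.1 K: K = (2.953, 0.302), RR gives ψ = 0.322, H_out = 12.008 kJ/mol
  T = 333.2 K: K = (2.794, 0.281), RR gives ψ = 0.279, H_out = 9.797 kJ/mol
  T = 330.8 K: K = (2.717, 0.272), RR gives ψ = 0.257, H_out = 8.668 kJ/mol
  T = 329.6 K: K = (2.680, 0.267), RR gives ψ = 0.245, H_out = 8.090 kJ/mol
Linear interpolation between T = 329.6 (H_out = 8.090) and T = 330.8 (H_out = 8.668) on hF = 8.35 gives T ≈ 330.1 K, at which ψ = 0.25.

T = 330.1 K, V/F = 0.25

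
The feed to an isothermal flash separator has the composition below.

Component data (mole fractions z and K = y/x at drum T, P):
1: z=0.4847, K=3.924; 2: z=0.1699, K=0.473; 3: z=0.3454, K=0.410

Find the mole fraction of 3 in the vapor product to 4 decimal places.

y_3 = 0.2351

Rachford–Rice: g(β) = Σ zᵢ(Kᵢ−1)/(1+β(Kᵢ−1)) = 0.
Check two-phase: ΣzᵢKᵢ = 2.1239 > 1 and Σzᵢ/Kᵢ = 1.3252 > 1, so g(0) = 1.1239 > 0 and g(1) = -0.3252 < 0.
Newton–Raphson from β = 0.38:
  β = 0.3800: g = 0.29670, g' = -1.2034 → β = 0.6266
  β = 0.6266: g = 0.04346, g' = -0.9245 → β = 0.6736
  β = 0.6736: g = 0.00028, g' = -0.9145 → β = 0.6739
Converged at β = 0.6739.
Compositions from xᵢ = zᵢ/(1+β(Kᵢ−1)), yᵢ = Kᵢxᵢ:
  1: x = 0.1632, y = 0.6403
  2: x = 0.2635, y = 0.1246
  3: x = 0.5734, y = 0.2351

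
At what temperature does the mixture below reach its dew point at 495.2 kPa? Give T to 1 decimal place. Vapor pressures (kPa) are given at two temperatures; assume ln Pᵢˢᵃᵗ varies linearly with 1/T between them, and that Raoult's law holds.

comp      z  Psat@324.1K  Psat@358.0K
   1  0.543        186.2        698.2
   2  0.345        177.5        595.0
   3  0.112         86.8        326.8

Dew-point temperature: Σzᵢ·P/Pᵢˢᵃᵗ(T) = 1. Interpolate ln Pᵢˢᵃᵗ = aᵢ + bᵢ/T.
  T = 324.1 K: ΣzᵢP/Pᵢˢᵃᵗ = 3.0456
  T = 358.0 K: ΣzᵢP/Pᵢˢᵃᵗ = 0.8420
  T = 341.1 K: ΣzᵢP/Pᵢˢᵃᵗ = 1.5475
  T = 349.6 K: ΣzᵢP/Pᵢˢᵃᵗ = 1.1310
  T = 353.8 K: ΣzᵢP/Pᵢˢᵃᵗ = 0.9741
  T = 351.7 K: ΣzᵢP/Pᵢˢᵃᵗ = 1.0491
Interpolating between 351.7 K and 353.8 K gives T ≈ 353.1 K.

T = 353.1 K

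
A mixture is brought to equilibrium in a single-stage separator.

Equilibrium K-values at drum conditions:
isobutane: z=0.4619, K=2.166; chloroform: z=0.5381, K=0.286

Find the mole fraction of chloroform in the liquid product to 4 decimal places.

x_chloroform = 0.6202

Rachford–Rice: g(V/F) = Σ zᵢ(Kᵢ−1)/(1+V/F(Kᵢ−1)) = 0.
Feasibility: ΣzᵢKᵢ = 1.1544, Σzᵢ/Kᵢ = 2.0947 — both > 1, two phases present.
Iterate (Newton) starting at V/F = 0.5:
  V/F = 0.5000: g = -0.25729, g' = -0.9141 → V/F = 0.2185
  V/F = 0.2185: g = -0.02602, g' = -0.7840 → V/F = 0.1853
  V/F = 0.1853: g = 0.00007, g' = -0.7890 → V/F = 0.1854
Converged at V/F = 0.1854.
Compositions from xᵢ = zᵢ/(1+V/F(Kᵢ−1)), yᵢ = Kᵢxᵢ:
  isobutane: x = 0.3798, y = 0.8226
  chloroform: x = 0.6202, y = 0.1774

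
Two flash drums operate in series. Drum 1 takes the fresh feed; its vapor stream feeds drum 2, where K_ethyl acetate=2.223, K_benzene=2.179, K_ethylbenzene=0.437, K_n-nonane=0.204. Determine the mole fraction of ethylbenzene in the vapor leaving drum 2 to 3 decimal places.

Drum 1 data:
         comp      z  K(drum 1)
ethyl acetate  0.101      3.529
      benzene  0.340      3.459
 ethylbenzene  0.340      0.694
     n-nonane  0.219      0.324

Drum 1:
Let ψ₁ = V/F and solve Σ zᵢ(Kᵢ−1)/(1+ψ₁(Kᵢ−1)) = 0.
Check two-phase: ΣzᵢKᵢ = 1.839 > 1 and Σzᵢ/Kᵢ = 1.293 > 1, so g(0) = 0.839 > 0 and g(1) = -0.293 < 0.
Newton iteration, ψ₁⁰ = 0.5:
  ψ₁ = 0.500: g = 0.1413, g' = -0.812 → ψ₁ = 0.674
  ψ₁ = 0.674: g = 0.0060, g' = -0.768 → ψ₁ = 0.682
Converged at ψ₁ = 0.682.
Drum-1 compositions:
  ethyl acetate: x = 0.037, y = 0.131
  benzene: x = 0.127, y = 0.439
  ethylbenzene: x = 0.430, y = 0.298
  n-nonane: x = 0.406, y = 0.132
Drum-2 feed = drum-1 vapor: z₂ = (0.1308, 0.4394, 0.2982, 0.1316).
Drum 2:
Material balance + equilibrium reduce to Σ zᵢ(Kᵢ−1)/(1+ψ₂(Kᵢ−1)) = 0.
Feasibility: ΣzᵢKᵢ = 1.405, Σzᵢ/Kᵢ = 1.588 — both > 1, two phases present.
Iterate (Newton) starting at ψ₂ = 0.5:
  ψ₂ = 0.500: g = 0.0175, g' = -0.730 → ψ₂ = 0.524
Converged at ψ₂ = 0.524.
  ethyl acetate: x = 0.080, y = 0.177
  benzene: x = 0.272, y = 0.592
  ethylbenzene: x = 0.423, y = 0.185
  n-nonane: x = 0.226, y = 0.046

y_ethylbenzene (drum 2) = 0.185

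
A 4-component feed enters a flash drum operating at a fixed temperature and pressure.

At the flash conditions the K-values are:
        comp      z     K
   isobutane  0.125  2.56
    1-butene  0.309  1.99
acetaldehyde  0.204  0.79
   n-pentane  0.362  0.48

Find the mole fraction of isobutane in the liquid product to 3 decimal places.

Newton–Raphson from ψ = 0.5:
  ψ = 0.500: g = 0.0119, g' = -0.421 → ψ = 0.528
Converged at ψ = 0.528.
Compositions from xᵢ = zᵢ/(1+ψ(Kᵢ−1)), yᵢ = Kᵢxᵢ:
  isobutane: x = 0.069, y = 0.175
  1-butene: x = 0.203, y = 0.404
  acetaldehyde: x = 0.229, y = 0.181
  n-pentane: x = 0.499, y = 0.240

x_isobutane = 0.069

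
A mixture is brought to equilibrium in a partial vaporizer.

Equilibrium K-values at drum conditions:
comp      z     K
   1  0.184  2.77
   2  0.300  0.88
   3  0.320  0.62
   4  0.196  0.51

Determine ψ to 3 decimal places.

Let ψ = V/F and solve Σ zᵢ(Kᵢ−1)/(1+ψ(Kᵢ−1)) = 0.
Feasibility: ΣzᵢKᵢ = 1.072, Σzᵢ/Kᵢ = 1.308 — both > 1, two phases present.
Newton–Raphson from ψ = 0.4:
  ψ = 0.400: g = -0.1100, g' = -0.339 → ψ = 0.076
  ψ = 0.076: g = 0.0258, g' = -0.552 → ψ = 0.123
  ψ = 0.123: g = 0.0013, g' = -0.498 → ψ = 0.125
Converged at ψ = 0.125.

ψ = 0.125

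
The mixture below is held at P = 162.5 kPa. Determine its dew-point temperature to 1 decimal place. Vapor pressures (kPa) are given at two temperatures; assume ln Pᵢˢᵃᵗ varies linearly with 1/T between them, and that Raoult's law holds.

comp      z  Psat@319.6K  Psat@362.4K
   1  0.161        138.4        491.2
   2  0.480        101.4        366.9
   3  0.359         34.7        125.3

Dew-point temperature: Σzᵢ·P/Pᵢˢᵃᵗ(T) = 1. Interpolate ln Pᵢˢᵃᵗ = aᵢ + bᵢ/T.
  T = 319.6 K: ΣzᵢP/Pᵢˢᵃᵗ = 2.6395
  T = 362.4 K: ΣzᵢP/Pᵢˢᵃᵗ = 0.7314
  T = 341.0 K: ΣzᵢP/Pᵢˢᵃᵗ = 1.3346
  T = 351.7 K: ΣzᵢP/Pᵢˢᵃᵗ = 0.9790
  T = 346.4 K: ΣzᵢP/Pᵢˢᵃᵗ = 1.1387
  T = 349.0 K: ΣzᵢP/Pᵢˢᵃᵗ = 1.0567
  T = 350.4 K: ΣzᵢP/Pᵢˢᵃᵗ = 1.0156
  T = 351.0 K: ΣzᵢP/Pᵢˢᵃᵗ = 0.9985
Interpolating between 350.4 K and 351.0 K gives T ≈ 350.9 K.

T = 350.9 K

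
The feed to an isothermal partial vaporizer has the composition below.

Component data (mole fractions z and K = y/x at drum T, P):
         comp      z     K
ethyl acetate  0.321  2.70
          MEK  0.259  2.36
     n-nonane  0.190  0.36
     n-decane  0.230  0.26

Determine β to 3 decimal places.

β = 0.559

Rachford–Rice: g(β) = Σ zᵢ(Kᵢ−1)/(1+β(Kᵢ−1)) = 0.
Check two-phase: ΣzᵢKᵢ = 1.606 > 1 and Σzᵢ/Kᵢ = 1.641 > 1, so g(0) = 0.606 > 0 and g(1) = -0.641 < 0.
Newton–Raphson from β = 0.5:
  β = 0.500: g = 0.0557, g' = -0.926 → β = 0.560
  β = 0.560: g = -0.0007, g' = -0.954 → β = 0.559
Converged at β = 0.559.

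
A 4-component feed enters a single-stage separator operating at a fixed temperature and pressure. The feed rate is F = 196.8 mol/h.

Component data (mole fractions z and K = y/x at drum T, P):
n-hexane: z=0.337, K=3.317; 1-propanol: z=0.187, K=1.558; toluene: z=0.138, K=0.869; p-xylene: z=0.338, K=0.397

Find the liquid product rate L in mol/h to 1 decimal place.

Iterate (Newton) starting at ψ = 0.5:
  ψ = 0.500: g = 0.1322, g' = -0.679 → ψ = 0.695
  ψ = 0.695: g = 0.0037, g' = -0.663 → ψ = 0.700
Converged at ψ = 0.700.
Then V = ψ·F = 0.7004·196.8 = 137.8 mol/h and L = F − V = 59.0 mol/h.

L = 59.0 mol/h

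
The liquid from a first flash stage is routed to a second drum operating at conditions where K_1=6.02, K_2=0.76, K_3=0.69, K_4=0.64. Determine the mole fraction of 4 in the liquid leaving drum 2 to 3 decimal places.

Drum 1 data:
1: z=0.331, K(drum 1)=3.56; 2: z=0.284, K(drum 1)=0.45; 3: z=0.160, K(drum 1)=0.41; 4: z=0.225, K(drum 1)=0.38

x_4 (drum 2) = 0.333

Drum 1:
Rachford–Rice: g(ψ₁) = Σ zᵢ(Kᵢ−1)/(1+ψ₁(Kᵢ−1)) = 0.
g(0) = ΣzᵢKᵢ − 1 = 0.457 and g(1) = 1 − Σzᵢ/Kᵢ = -0.706, so a root lies in (0, 1).
Iterate (Newton) starting at ψ₁ = 0.37:
  ψ₁ = 0.370: g = -0.0627, g' = -0.944 → ψ₁ = 0.304
  ψ₁ = 0.304: g = 0.0025, g' = -1.025 → ψ₁ = 0.306
Converged at ψ₁ = 0.306.
Drum-1 compositions:
  1: x = 0.186, y = 0.661
  2: x = 0.341, y = 0.154
  3: x = 0.195, y = 0.080
  4: x = 0.278, y = 0.106
Drum-2 feed = drum-1 liquid: z₂ = (0.1856, 0.3415, 0.1952, 0.2777).
Drum 2:
Let ψ₂ = V/F and solve Σ zᵢ(Kᵢ−1)/(1+ψ₂(Kᵢ−1)) = 0.
Check two-phase: ΣzᵢKᵢ = 1.689 > 1 and Σzᵢ/Kᵢ = 1.197 > 1, so g(0) = 0.689 > 0 and g(1) = -0.197 < 0.
Newton–Raphson from ψ₂ = 0.31:
  ψ₂ = 0.310: g = 0.0965, g' = -0.807 → ψ₂ = 0.430
  ψ₂ = 0.430: g = 0.0158, g' = -0.569 → ψ₂ = 0.457
  ψ₂ = 0.457: g = 0.0005, g' = -0.533 → ψ₂ = 0.458
Converged at ψ₂ = 0.458.
  1: x = 0.056, y = 0.339
  2: x = 0.384, y = 0.292
  3: x = 0.228, y = 0.157
  4: x = 0.333, y = 0.213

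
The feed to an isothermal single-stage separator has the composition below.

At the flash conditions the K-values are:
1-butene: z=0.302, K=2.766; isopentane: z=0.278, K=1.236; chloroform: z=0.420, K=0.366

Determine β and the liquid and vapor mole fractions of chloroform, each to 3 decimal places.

Material balance + equilibrium reduce to Σ zᵢ(Kᵢ−1)/(1+β(Kᵢ−1)) = 0.
Feasibility: ΣzᵢKᵢ = 1.333, Σzᵢ/Kᵢ = 1.482 — both > 1, two phases present.
Iterate (Newton) starting at β = 0.5:
  β = 0.500: g = -0.0479, g' = -0.640 → β = 0.425
Converged at β = 0.425.
Compositions from xᵢ = zᵢ/(1+β(Kᵢ−1)), yᵢ = Kᵢxᵢ:
  1-butene: x = 0.173, y = 0.477
  isopentane: x = 0.253, y = 0.312
  chloroform: x = 0.575, y = 0.210

β = 0.425, x_chloroform = 0.575, y_chloroform = 0.210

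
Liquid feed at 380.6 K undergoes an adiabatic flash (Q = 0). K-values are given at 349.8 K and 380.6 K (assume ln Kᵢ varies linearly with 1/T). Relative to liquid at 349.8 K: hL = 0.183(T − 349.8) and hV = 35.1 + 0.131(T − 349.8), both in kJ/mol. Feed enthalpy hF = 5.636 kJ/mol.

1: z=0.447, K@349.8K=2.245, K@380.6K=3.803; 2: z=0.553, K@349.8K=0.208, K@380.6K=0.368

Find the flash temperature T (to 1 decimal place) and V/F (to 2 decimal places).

T = 351.6 K, V/F = 0.15

Adiabatic flash: solve Rachford–Rice at each trial T, then check hF = ψ·hV(T) + (1−ψ)·hL(T).
  T = 349.8 K: K = (2.245, 0.208), RR gives ψ = 0.120, H_out = 4.220 kJ/mol
  T = 380.6 K: K = (3.803, 0.368), RR gives ψ = 0.510, H_out = 22.720 kJ/mol
  T = 365.2 K: K = (2.955, 0.280), RR gives ψ = 0.338, H_out = 14.409 kJ/mol
  T = 357.5 K: K = (2.583, 0.242), RR gives ψ = 0.240, H_out = 9.754 kJ/mol
  T = 353.6 K: K = (2.408, 0.224), RR gives ψ = 0.183, H_out = 7.100 kJ/mol
  T = 351.7 K: K = (2.325, 0.216), RR gives ψ = 0.153, H_out = 5.702 kJ/mol
Linear interpolation between T = 349.8 (H_out = 4.220) and T = 351.7 (H_out = 5.702) on hF = 5.636 gives T ≈ 351.6 K, at which ψ = 0.15.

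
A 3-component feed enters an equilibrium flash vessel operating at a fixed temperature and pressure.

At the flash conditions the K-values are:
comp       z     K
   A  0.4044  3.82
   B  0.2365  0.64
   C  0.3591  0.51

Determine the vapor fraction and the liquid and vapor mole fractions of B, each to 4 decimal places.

ψ = 0.7029, x_B = 0.3166, y_B = 0.2026

Newton iteration, ψ⁰ = 0.5:
  ψ = 0.5000: g = 0.13631, g' = -0.7505 → ψ = 0.6816
  ψ = 0.6816: g = 0.01324, g' = -0.6248 → ψ = 0.7028
  ψ = 0.7028: g = 0.00008, g' = -0.6172 → ψ = 0.7029
Converged at ψ = 0.7029.
Compositions from xᵢ = zᵢ/(1+ψ(Kᵢ−1)), yᵢ = Kᵢxᵢ:
  A: x = 0.1356, y = 0.5180
  B: x = 0.3166, y = 0.2026
  C: x = 0.5478, y = 0.2794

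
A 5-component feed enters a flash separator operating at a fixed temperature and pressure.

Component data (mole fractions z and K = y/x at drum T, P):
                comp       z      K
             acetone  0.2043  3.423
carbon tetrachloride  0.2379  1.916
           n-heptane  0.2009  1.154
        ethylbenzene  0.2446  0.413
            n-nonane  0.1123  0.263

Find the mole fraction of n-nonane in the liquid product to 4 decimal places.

Rachford–Rice: g(ψ) = Σ zᵢ(Kᵢ−1)/(1+ψ(Kᵢ−1)) = 0.
Feasibility: ΣzᵢKᵢ = 1.5175, Σzᵢ/Kᵢ = 1.3772 — both > 1, two phases present.
Iterate (Newton) starting at ψ = 0.5:
  ψ = 0.5000: g = 0.06774, g' = -0.6651 → ψ = 0.6019
  ψ = 0.6019: g = -0.00060, g' = -0.6839 → ψ = 0.6010
Converged at ψ = 0.6010.
Compositions from xᵢ = zᵢ/(1+ψ(Kᵢ−1)), yᵢ = Kᵢxᵢ:
  acetone: x = 0.0832, y = 0.2847
  carbon tetrachloride: x = 0.1534, y = 0.2940
  n-heptane: x = 0.1839, y = 0.2122
  ethylbenzene: x = 0.3779, y = 0.1561
  n-nonane: x = 0.2016, y = 0.0530

x_n-nonane = 0.2016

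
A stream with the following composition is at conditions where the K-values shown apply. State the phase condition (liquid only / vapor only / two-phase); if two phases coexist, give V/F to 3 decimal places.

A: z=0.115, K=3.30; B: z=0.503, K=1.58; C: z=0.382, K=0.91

ΣzᵢKᵢ = 1.522; Σzᵢ/Kᵢ = 0.773.
Since Σzᵢ/Kᵢ < 1 the mixture is above its dew point — single vapor phase.

vapor only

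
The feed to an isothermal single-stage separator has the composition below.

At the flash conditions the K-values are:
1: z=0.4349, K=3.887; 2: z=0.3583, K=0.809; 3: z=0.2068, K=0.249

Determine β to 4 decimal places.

Material balance + equilibrium reduce to Σ zᵢ(Kᵢ−1)/(1+β(Kᵢ−1)) = 0.
Feasibility: ΣzᵢKᵢ = 2.0318, Σzᵢ/Kᵢ = 1.3853 — both > 1, two phases present.
Newton iteration, β⁰ = 0.67:
  β = 0.6700: g = 0.03682, g' = -0.9107 → β = 0.7104
  β = 0.7104: g = -0.00060, g' = -0.9429 → β = 0.7098
Converged at β = 0.7098.

β = 0.7098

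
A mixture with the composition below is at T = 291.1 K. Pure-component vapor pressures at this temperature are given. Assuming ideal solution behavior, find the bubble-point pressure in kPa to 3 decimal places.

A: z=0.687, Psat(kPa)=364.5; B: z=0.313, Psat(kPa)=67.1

Pbub = 271.414 kPa

At the bubble point ψ → 0, so ΣzᵢKᵢ = 1 with Kᵢ = Pᵢˢᵃᵗ/P ⇒ P = ΣzᵢPᵢˢᵃᵗ.
P = 0.687·364.5 + 0.313·67.1 = 271.414 kPa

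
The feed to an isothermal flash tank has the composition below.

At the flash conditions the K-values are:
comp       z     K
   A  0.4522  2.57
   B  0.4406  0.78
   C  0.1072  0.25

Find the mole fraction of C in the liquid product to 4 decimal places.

x_C = 0.2649

Newton iteration, ψ⁰ = 0.5:
  ψ = 0.5000: g = 0.16018, g' = -0.5311 → ψ = 0.8016
  ψ = 0.8016: g = -0.00494, g' = -0.6291 → ψ = 0.7937
Converged at ψ = 0.7937.
Compositions from xᵢ = zᵢ/(1+ψ(Kᵢ−1)), yᵢ = Kᵢxᵢ:
  A: x = 0.2013, y = 0.5174
  B: x = 0.5338, y = 0.4164
  C: x = 0.2649, y = 0.0662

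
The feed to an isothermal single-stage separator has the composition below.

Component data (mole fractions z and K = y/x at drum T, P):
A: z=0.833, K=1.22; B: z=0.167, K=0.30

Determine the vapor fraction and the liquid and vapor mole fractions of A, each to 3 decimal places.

ψ = 0.431, x_A = 0.761, y_A = 0.928

Let ψ = V/F and solve Σ zᵢ(Kᵢ−1)/(1+ψ(Kᵢ−1)) = 0.
Feasibility: ΣzᵢKᵢ = 1.066, Σzᵢ/Kᵢ = 1.239 — both > 1, two phases present.
Binary case is linear: z₁(K₁−1)(1+ψ(K₂−1)) + z₂(K₂−1)(1+ψ(K₁−1)) = 0
⇒ ψ = [z₁(K₁−1)+z₂(K₂−1)] / [−(K₁−1)(K₂−1)] = 0.0664/0.1540 = 0.431
Compositions from xᵢ = zᵢ/(1+ψ(Kᵢ−1)), yᵢ = Kᵢxᵢ:
  A: x = 0.761, y = 0.928
  B: x = 0.239, y = 0.072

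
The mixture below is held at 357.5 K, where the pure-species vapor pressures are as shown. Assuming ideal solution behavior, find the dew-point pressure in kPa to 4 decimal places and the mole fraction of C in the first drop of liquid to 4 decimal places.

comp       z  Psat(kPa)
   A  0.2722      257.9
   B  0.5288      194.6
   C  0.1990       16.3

Pdew = 62.5727 kPa, x_C = 0.7639

At the dew point ψ → 1, so Σzᵢ/Kᵢ = 1 with Kᵢ = Pᵢˢᵃᵗ/P ⇒ 1/P = Σzᵢ/Pᵢˢᵃᵗ.
1/P = 0.2722/257.9 + 0.5288/194.6 + 0.1990/16.3 = 0.0159814 ⇒ P = 62.5727 kPa
xᵢ = zᵢP/Pᵢˢᵃᵗ ⇒ x_C = 0.1990·62.5727/16.3 = 0.7639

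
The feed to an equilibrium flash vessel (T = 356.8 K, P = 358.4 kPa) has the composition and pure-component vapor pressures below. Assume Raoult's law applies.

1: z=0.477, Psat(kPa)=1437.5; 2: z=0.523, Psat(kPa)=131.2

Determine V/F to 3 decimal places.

Raoult's law: Kᵢ = Pᵢˢᵃᵗ/P = Pᵢˢᵃᵗ/358.4.
  K_1 = 1437.5/358.4 = 4.01088, K_2 = 131.2/358.4 = 0.36607
Rachford–Rice: g(V/F) = Σ zᵢ(Kᵢ−1)/(1+V/F(Kᵢ−1)) = 0.
Check two-phase: ΣzᵢKᵢ = 2.105 > 1 and Σzᵢ/Kᵢ = 1.548 > 1, so g(0) = 1.105 > 0 and g(1) = -0.548 < 0.
Binary case is linear: z₁(K₁−1)(1+V/F(K₂−1)) + z₂(K₂−1)(1+V/F(K₁−1)) = 0
⇒ V/F = [z₁(K₁−1)+z₂(K₂−1)] / [−(K₁−1)(K₂−1)] = 1.1046/1.9087 = 0.579

V/F = 0.579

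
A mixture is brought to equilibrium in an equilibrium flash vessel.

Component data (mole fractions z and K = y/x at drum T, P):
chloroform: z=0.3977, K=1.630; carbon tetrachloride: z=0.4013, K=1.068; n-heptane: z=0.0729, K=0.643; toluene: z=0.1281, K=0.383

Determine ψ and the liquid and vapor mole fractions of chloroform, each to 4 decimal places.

ψ = 0.7999, x_chloroform = 0.2644, y_chloroform = 0.4310

Material balance + equilibrium reduce to Σ zᵢ(Kᵢ−1)/(1+ψ(Kᵢ−1)) = 0.
Feasibility: ΣzᵢKᵢ = 1.1728, Σzᵢ/Kᵢ = 1.0676 — both > 1, two phases present.
Newton–Raphson from ψ = 0.5:
  ψ = 0.5000: g = 0.07095, g' = -0.2088 → ψ = 0.8398
  ψ = 0.8398: g = -0.01154, g' = -0.2982 → ψ = 0.8011
  ψ = 0.8011: g = -0.00036, g' = -0.2803 → ψ = 0.7999
Converged at ψ = 0.7999.
Compositions from xᵢ = zᵢ/(1+ψ(Kᵢ−1)), yᵢ = Kᵢxᵢ:
  chloroform: x = 0.2644, y = 0.4310
  carbon tetrachloride: x = 0.3806, y = 0.4065
  n-heptane: x = 0.1020, y = 0.0656
  toluene: x = 0.2529, y = 0.0969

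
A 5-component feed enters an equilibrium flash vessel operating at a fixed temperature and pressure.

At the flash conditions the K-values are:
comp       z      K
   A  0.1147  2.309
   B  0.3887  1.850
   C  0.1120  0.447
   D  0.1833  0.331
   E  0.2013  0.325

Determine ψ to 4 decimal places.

ψ = 0.2550

Rachford–Rice: g(ψ) = Σ zᵢ(Kᵢ−1)/(1+ψ(Kᵢ−1)) = 0.
Check two-phase: ΣzᵢKᵢ = 1.1601 > 1 and Σzᵢ/Kᵢ = 1.6835 > 1, so g(0) = 0.1601 > 0 and g(1) = -0.6835 < 0.
Newton iteration, ψ⁰ = 0.5:
  ψ = 0.5000: g = -0.15236, g' = -0.6697 → ψ = 0.2725
  ψ = 0.2725: g = -0.01047, g' = -0.5998 → ψ = 0.2550
Converged at ψ = 0.2550.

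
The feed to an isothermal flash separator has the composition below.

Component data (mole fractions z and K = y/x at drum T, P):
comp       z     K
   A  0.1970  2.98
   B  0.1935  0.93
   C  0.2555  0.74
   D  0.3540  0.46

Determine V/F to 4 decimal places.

Rachford–Rice: g(V/F) = Σ zᵢ(Kᵢ−1)/(1+V/F(Kᵢ−1)) = 0.
Feasibility: ΣzᵢKᵢ = 1.1189, Σzᵢ/Kᵢ = 1.3890 — both > 1, two phases present.
Newton iteration, V/F⁰ = 0.3:
  V/F = 0.3000: g = -0.06929, g' = -0.4723 → V/F = 0.1533
  V/F = 0.1533: g = 0.00796, g' = -0.5970 → V/F = 0.1666
  V/F = 0.1666: g = 0.00011, g' = -0.5812 → V/F = 0.1668
Converged at V/F = 0.1668.

V/F = 0.1668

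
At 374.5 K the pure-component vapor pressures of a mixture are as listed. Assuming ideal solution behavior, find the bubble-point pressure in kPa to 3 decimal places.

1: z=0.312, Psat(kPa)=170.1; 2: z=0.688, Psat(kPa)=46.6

Pbub = 85.132 kPa

At the bubble point ψ → 0, so ΣzᵢKᵢ = 1 with Kᵢ = Pᵢˢᵃᵗ/P ⇒ P = ΣzᵢPᵢˢᵃᵗ.
P = 0.312·170.1 + 0.688·46.6 = 85.132 kPa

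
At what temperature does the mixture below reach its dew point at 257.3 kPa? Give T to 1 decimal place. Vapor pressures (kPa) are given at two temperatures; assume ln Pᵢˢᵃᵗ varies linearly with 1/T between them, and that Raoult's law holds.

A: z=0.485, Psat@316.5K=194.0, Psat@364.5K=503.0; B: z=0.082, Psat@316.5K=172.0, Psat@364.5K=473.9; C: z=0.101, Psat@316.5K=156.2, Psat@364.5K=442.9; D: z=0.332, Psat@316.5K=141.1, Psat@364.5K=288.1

Dew-point temperature: Σzᵢ·P/Pᵢˢᵃᵗ(T) = 1. Interpolate ln Pᵢˢᵃᵗ = aᵢ + bᵢ/T.
  T = 316.5 K: ΣzᵢP/Pᵢˢᵃᵗ = 1.5377
  T = 364.5 K: ΣzᵢP/Pᵢˢᵃᵗ = 0.6478
  T = 340.5 K: ΣzᵢP/Pᵢˢᵃᵗ = 0.9660
  T = 328.5 K: ΣzᵢP/Pᵢˢᵃᵗ = 1.2077
  T = 334.5 K: ΣzᵢP/Pᵢˢᵃᵗ = 1.0778
  T = 337.5 K: ΣzᵢP/Pᵢˢᵃᵗ = 1.0198
  T = 339.0 K: ΣzᵢP/Pᵢˢᵃᵗ = 0.9924
Interpolating between 337.5 K and 339.0 K gives T ≈ 338.6 K.

T = 338.6 K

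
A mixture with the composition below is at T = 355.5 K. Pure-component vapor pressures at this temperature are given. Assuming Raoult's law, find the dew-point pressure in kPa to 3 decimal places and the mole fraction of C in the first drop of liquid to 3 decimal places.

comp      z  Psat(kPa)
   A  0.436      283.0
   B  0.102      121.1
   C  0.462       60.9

At the dew point ψ → 1, so Σzᵢ/Kᵢ = 1 with Kᵢ = Pᵢˢᵃᵗ/P ⇒ 1/P = Σzᵢ/Pᵢˢᵃᵗ.
1/P = 0.436/283.0 + 0.102/121.1 + 0.462/60.9 = 0.009969 ⇒ P = 100.310 kPa
xᵢ = zᵢP/Pᵢˢᵃᵗ ⇒ x_C = 0.462·100.310/60.9 = 0.761

Pdew = 100.310 kPa, x_C = 0.761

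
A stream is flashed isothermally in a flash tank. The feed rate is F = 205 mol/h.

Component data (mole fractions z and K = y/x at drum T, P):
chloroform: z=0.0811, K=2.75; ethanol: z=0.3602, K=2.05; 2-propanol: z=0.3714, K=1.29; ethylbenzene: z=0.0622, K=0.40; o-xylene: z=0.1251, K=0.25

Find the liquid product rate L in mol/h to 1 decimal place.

Material balance + equilibrium reduce to Σ zᵢ(Kᵢ−1)/(1+V/F(Kᵢ−1)) = 0.
Check two-phase: ΣzᵢKᵢ = 1.4967 > 1 and Σzᵢ/Kᵢ = 1.1490 > 1, so g(0) = 0.4967 > 0 and g(1) = -0.1490 < 0.
Iterate (Newton) starting at V/F = 0.5:
  V/F = 0.5000: g = 0.21433, g' = -0.4911 → V/F = 0.9365
  V/F = 0.9365: g = -0.07121, g' = -1.0668 → V/F = 0.8697
  V/F = 0.8697: g = -0.00791, g' = -0.8474 → V/F = 0.8604
  V/F = 0.8604: g = -0.00011, g' = -0.8241 → V/F = 0.8602
Converged at V/F = 0.8602.
Then V = V/F·F = 0.8602·205 = 176.4 mol/h and L = F − V = 28.6 mol/h.

L = 28.6 mol/h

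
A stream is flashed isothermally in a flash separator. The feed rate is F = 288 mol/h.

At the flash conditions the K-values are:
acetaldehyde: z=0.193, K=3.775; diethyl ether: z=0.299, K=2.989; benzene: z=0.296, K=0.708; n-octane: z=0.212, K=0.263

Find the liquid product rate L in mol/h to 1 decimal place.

Material balance + equilibrium reduce to Σ zᵢ(Kᵢ−1)/(1+ψ(Kᵢ−1)) = 0.
Feasibility: ΣzᵢKᵢ = 1.888, Σzᵢ/Kᵢ = 1.375 — both > 1, two phases present.
Newton–Raphson from ψ = 0.5:
  ψ = 0.500: g = 0.1739, g' = -0.881 → ψ = 0.697
  ψ = 0.697: g = 0.0017, g' = -0.907 → ψ = 0.699
Converged at ψ = 0.699.
Then V = ψ·F = 0.6991·288 = 201.4 mol/h and L = F − V = 86.6 mol/h.

L = 86.6 mol/h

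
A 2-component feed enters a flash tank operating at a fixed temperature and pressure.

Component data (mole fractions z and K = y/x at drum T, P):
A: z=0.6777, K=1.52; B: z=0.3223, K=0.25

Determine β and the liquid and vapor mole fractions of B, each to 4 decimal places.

β = 0.2838, x_B = 0.4094, y_B = 0.1024

Rachford–Rice: g(β) = Σ zᵢ(Kᵢ−1)/(1+β(Kᵢ−1)) = 0.
g(0) = ΣzᵢKᵢ − 1 = 0.1107 and g(1) = 1 − Σzᵢ/Kᵢ = -0.7351, so a root lies in (0, 1).
Binary case is linear: z₁(K₁−1)(1+β(K₂−1)) + z₂(K₂−1)(1+β(K₁−1)) = 0
⇒ β = [z₁(K₁−1)+z₂(K₂−1)] / [−(K₁−1)(K₂−1)] = 0.11068/0.39000 = 0.2838
Compositions from xᵢ = zᵢ/(1+β(Kᵢ−1)), yᵢ = Kᵢxᵢ:
  A: x = 0.5906, y = 0.8976
  B: x = 0.4094, y = 0.1024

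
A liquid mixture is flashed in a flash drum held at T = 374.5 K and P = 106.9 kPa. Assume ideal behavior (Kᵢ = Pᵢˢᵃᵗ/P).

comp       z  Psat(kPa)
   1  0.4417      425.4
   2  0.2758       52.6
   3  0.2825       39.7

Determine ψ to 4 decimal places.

ψ = 0.5846

Raoult's law: Kᵢ = Pᵢˢᵃᵗ/P = Pᵢˢᵃᵗ/106.9.
  K_1 = 425.4/106.9 = 3.979420, K_2 = 52.6/106.9 = 0.492049, K_3 = 39.7/106.9 = 0.371375
Rachford–Rice: g(ψ) = Σ zᵢ(Kᵢ−1)/(1+ψ(Kᵢ−1)) = 0.
g(0) = ΣzᵢKᵢ − 1 = 0.9983 and g(1) = 1 − Σzᵢ/Kᵢ = -0.4322, so a root lies in (0, 1).
Newton iteration, ψ⁰ = 0.5:
  ψ = 0.5000: g = 0.08180, g' = -0.9978 → ψ = 0.5820
  ψ = 0.5820: g = 0.00243, g' = -0.9456 → ψ = 0.5846
Converged at ψ = 0.5846.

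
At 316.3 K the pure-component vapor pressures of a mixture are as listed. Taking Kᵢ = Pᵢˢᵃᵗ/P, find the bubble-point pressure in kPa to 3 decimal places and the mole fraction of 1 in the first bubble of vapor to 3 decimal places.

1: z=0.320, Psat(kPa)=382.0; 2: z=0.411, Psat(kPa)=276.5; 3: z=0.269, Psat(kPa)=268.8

At the bubble point ψ → 0, so ΣzᵢKᵢ = 1 with Kᵢ = Pᵢˢᵃᵗ/P ⇒ P = ΣzᵢPᵢˢᵃᵗ.
P = 0.320·382.0 + 0.411·276.5 + 0.269·268.8 = 308.189 kPa
yᵢ = zᵢPᵢˢᵃᵗ/P ⇒ y_1 = 0.320·382.0/308.189 = 0.397

Pbub = 308.189 kPa, y_1 = 0.397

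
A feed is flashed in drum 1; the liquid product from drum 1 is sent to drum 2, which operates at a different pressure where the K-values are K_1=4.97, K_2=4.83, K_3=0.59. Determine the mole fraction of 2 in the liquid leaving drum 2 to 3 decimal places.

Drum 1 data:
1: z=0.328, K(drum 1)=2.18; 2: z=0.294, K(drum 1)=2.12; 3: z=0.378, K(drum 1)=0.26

Drum 1:
Let ψ₁ = V/F and solve Σ zᵢ(Kᵢ−1)/(1+ψ₁(Kᵢ−1)) = 0.
g(0) = ΣzᵢKᵢ − 1 = 0.437 and g(1) = 1 − Σzᵢ/Kᵢ = -0.743, so a root lies in (0, 1).
Newton–Raphson from ψ₁ = 0.49:
  ψ₁ = 0.490: g = 0.0190, g' = -0.847 → ψ₁ = 0.512
Converged at ψ₁ = 0.512.
Drum-1 compositions:
  1: x = 0.204, y = 0.446
  2: x = 0.187, y = 0.396
  3: x = 0.609, y = 0.158
Drum-2 feed = drum-1 liquid: z₂ = (0.2044, 0.1868, 0.6087).
Drum 2:
Newton–Raphson from ψ₂ = 0.58:
  ψ₂ = 0.580: g = 0.1404, g' = -0.736 → ψ₂ = 0.771
  ψ₂ = 0.771: g = 0.0160, g' = -0.590 → ψ₂ = 0.798
Converged at ψ₂ = 0.798.
  1: x = 0.049, y = 0.244
  2: x = 0.046, y = 0.222
  3: x = 0.905, y = 0.534

x_2 (drum 2) = 0.046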